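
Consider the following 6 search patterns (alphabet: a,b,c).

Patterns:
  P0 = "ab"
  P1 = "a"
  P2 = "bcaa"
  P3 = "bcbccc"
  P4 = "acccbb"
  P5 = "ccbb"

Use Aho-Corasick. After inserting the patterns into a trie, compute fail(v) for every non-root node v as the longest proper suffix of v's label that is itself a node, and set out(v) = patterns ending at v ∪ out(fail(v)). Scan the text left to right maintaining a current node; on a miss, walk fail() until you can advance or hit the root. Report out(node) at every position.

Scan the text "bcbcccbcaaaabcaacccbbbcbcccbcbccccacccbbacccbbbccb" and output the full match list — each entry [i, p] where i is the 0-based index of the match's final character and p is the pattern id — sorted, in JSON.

Build automaton:
Trie (insert patterns):
  0='ε' goto a→1 b→3 c→16
  1='a' goto b→2 c→11  ←P1
  2='ab' goto ·  ←P0
  3='b' goto c→4
  4='bc' goto a→5 b→7
  5='bca' goto a→6
  6='bcaa' goto ·  ←P2
  7='bcb' goto c→8
  8='bcbc' goto c→9
  9='bcbcc' goto c→10
  10='bcbccc' goto ·  ←P3
  11='ac' goto c→12
  12='acc' goto c→13
  13='accc' goto b→14
  14='acccb' goto b→15
  15='acccbb' goto ·  ←P4
  16='c' goto c→17
  17='cc' goto b→18
  18='ccb' goto b→19
  19='ccbb' goto ·  ←P5

Failure links (BFS by depth):
  fail(1) 'a': from fail(0)=0 chase 'a': 0 ⇒ 0;  out={1}∪out(0)={1}
  fail(3) 'b': from fail(0)=0 chase 'b': 0 ⇒ 0;  out=∅∪out(0)=∅
  fail(16) 'c': from fail(0)=0 chase 'c': 0 ⇒ 0;  out=∅∪out(0)=∅
  fail(2) 'ab': from fail(1)=0 chase 'b': 0 ⇒ 3;  out={0}∪out(3)={0}
  fail(4) 'bc': from fail(3)=0 chase 'c': 0 ⇒ 16;  out=∅∪out(16)=∅
  fail(11) 'ac': from fail(1)=0 chase 'c': 0 ⇒ 16;  out=∅∪out(16)=∅
  fail(17) 'cc': from fail(16)=0 chase 'c': 0 ⇒ 16;  out=∅∪out(16)=∅
  fail(5) 'bca': from fail(4)=16 chase 'a': 16→0 ⇒ 1;  out=∅∪out(1)={1}
  fail(7) 'bcb': from fail(4)=16 chase 'b': 16→0 ⇒ 3;  out=∅∪out(3)=∅
  fail(12) 'acc': from fail(11)=16 chase 'c': 16 ⇒ 17;  out=∅∪out(17)=∅
  fail(18) 'ccb': from fail(17)=16 chase 'b': 16→0 ⇒ 3;  out=∅∪out(3)=∅
  fail(6) 'bcaa': from fail(5)=1 chase 'a': 1→0 ⇒ 1;  out={2}∪out(1)={1,2}
  fail(8) 'bcbc': from fail(7)=3 chase 'c': 3 ⇒ 4;  out=∅∪out(4)=∅
  fail(13) 'accc': from fail(12)=17 chase 'c': 17→16 ⇒ 17;  out=∅∪out(17)=∅
  fail(19) 'ccbb': from fail(18)=3 chase 'b': 3→0 ⇒ 3;  out={5}∪out(3)={5}
  fail(9) 'bcbcc': from fail(8)=4 chase 'c': 4→16 ⇒ 17;  out=∅∪out(17)=∅
  fail(14) 'acccb': from fail(13)=17 chase 'b': 17 ⇒ 18;  out=∅∪out(18)=∅
  fail(10) 'bcbccc': from fail(9)=17 chase 'c': 17→16 ⇒ 17;  out={3}∪out(17)={3}
  fail(15) 'acccbb': from fail(14)=18 chase 'b': 18 ⇒ 19;  out={4}∪out(19)={4,5}

Text stream:
[0] read 'b'  n0⇒n3
[1] read 'c'  n3⇒n4
[2] read 'b'  n4⇒n7
[3] read 'c'  n7⇒n8
[4] read 'c'  n8⇒n9
[5] read 'c'  n9⇒n10  ** P3@[0:5]
[6] read 'b'  n10⇒n18 ·f
[7] read 'c'  n18⇒n4 ·f
[8] read 'a'  n4⇒n5  ** P1@[8:8]
[9] read 'a'  n5⇒n6  ** P1@[9:9],P2@[6:9]
[10] read 'a'  n6⇒n1 ·f  ** P1@[10:10]
[11] read 'a'  n1⇒n1 ·f  ** P1@[11:11]
[12] read 'b'  n1⇒n2  ** P0@[11:12]
[13] read 'c'  n2⇒n4 ·f
[14] read 'a'  n4⇒n5  ** P1@[14:14]
[15] read 'a'  n5⇒n6  ** P1@[15:15],P2@[12:15]
[16] read 'c'  n6⇒n11 ·f
[17] read 'c'  n11⇒n12
[18] read 'c'  n12⇒n13
[19] read 'b'  n13⇒n14
[20] read 'b'  n14⇒n15  ** P4@[15:20],P5@[17:20]
[21] read 'b'  n15⇒n3 ·f
[22] read 'c'  n3⇒n4
[23] read 'b'  n4⇒n7
[24] read 'c'  n7⇒n8
[25] read 'c'  n8⇒n9
[26] read 'c'  n9⇒n10  ** P3@[21:26]
[27] read 'b'  n10⇒n18 ·f
[28] read 'c'  n18⇒n4 ·f
[29] read 'b'  n4⇒n7
[30] read 'c'  n7⇒n8
[31] read 'c'  n8⇒n9
[32] read 'c'  n9⇒n10  ** P3@[27:32]
[33] read 'c'  n10⇒n17 ·f
[34] read 'a'  n17⇒n1 ·f  ** P1@[34:34]
[35] read 'c'  n1⇒n11
[36] read 'c'  n11⇒n12
[37] read 'c'  n12⇒n13
[38] read 'b'  n13⇒n14
[39] read 'b'  n14⇒n15  ** P4@[34:39],P5@[36:39]
[40] read 'a'  n15⇒n1 ·f  ** P1@[40:40]
[41] read 'c'  n1⇒n11
[42] read 'c'  n11⇒n12
[43] read 'c'  n12⇒n13
[44] read 'b'  n13⇒n14
[45] read 'b'  n14⇒n15  ** P4@[40:45],P5@[42:45]
[46] read 'b'  n15⇒n3 ·f
[47] read 'c'  n3⇒n4
[48] read 'c'  n4⇒n17 ·f
[49] read 'b'  n17⇒n18

All matches (sorted): [[5,3],[8,1],[9,1],[9,2],[10,1],[11,1],[12,0],[14,1],[15,1],[15,2],[20,4],[20,5],[26,3],[32,3],[34,1],[39,4],[39,5],[40,1],[45,4],[45,5]]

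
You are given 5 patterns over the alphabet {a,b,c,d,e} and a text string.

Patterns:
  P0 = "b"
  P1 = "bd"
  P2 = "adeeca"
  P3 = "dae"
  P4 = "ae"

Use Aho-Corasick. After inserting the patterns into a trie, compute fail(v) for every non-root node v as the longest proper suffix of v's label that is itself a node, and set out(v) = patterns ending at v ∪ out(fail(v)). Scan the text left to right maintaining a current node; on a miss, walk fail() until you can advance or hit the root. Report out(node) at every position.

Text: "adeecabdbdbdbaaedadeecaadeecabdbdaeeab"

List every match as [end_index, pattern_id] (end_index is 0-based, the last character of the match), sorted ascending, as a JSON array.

Build:
Trie nodes:
  n0 'ε': a→3 b→1 d→9
  n1 'b': d→2  [P0 ends]
  n2 'bd': ·  [P1 ends]
  n3 'a': d→4 e→12
  n4 'ad': e→5
  n5 'ade': e→6
  n6 'adee': c→7
  n7 'adeec': a→8
  n8 'adeeca': ·  [P2 ends]
  n9 'd': a→10
  n10 'da': e→11
  n11 'dae': ·  [P3 ends]
  n12 'ae': ·  [P4 ends]

Failure links (BFS by depth):
  fail(1) 'b': from fail(0)=0 chase 'b': 0 ⇒ 0;  out={0}∪out(0)={0}
  fail(3) 'a': from fail(0)=0 chase 'a': 0 ⇒ 0;  out=∅∪out(0)=∅
  fail(9) 'd': from fail(0)=0 chase 'd': 0 ⇒ 0;  out=∅∪out(0)=∅
  fail(2) 'bd': from fail(1)=0 chase 'd': 0 ⇒ 9;  out={1}∪out(9)={1}
  fail(4) 'ad': from fail(3)=0 chase 'd': 0 ⇒ 9;  out=∅∪out(9)=∅
  fail(10) 'da': from fail(9)=0 chase 'a': 0 ⇒ 3;  out=∅∪out(3)=∅
  fail(12) 'ae': from fail(3)=0 chase 'e': 0 ⇒ 0;  out={4}∪out(0)={4}
  fail(5) 'ade': from fail(4)=9 chase 'e': 9→0 ⇒ 0;  out=∅∪out(0)=∅
  fail(11) 'dae': from fail(10)=3 chase 'e': 3 ⇒ 12;  out={3}∪out(12)={3,4}
  fail(6) 'adee': from fail(5)=0 chase 'e': 0 ⇒ 0;  out=∅∪out(0)=∅
  fail(7) 'adeec': from fail(6)=0 chase 'c': 0 ⇒ 0;  out=∅∪out(0)=∅
  fail(8) 'adeeca': from fail(7)=0 chase 'a': 0 ⇒ 3;  out={2}∪out(3)={2}

Run:
pos 0 'a': at 3
pos 1 'd': at 4
pos 2 'e': at 5
pos 3 'e': at 6
pos 4 'c': at 7
pos 5 'a': at 8  ** P2@[0:5]
pos 6 'b': at 1 (fail-walked)  ** P0@[6:6]
pos 7 'd': at 2  ** P1@[6:7]
pos 8 'b': at 1 (fail-walked)  ** P0@[8:8]
pos 9 'd': at 2  ** P1@[8:9]
pos 10 'b': at 1 (fail-walked)  ** P0@[10:10]
pos 11 'd': at 2  ** P1@[10:11]
pos 12 'b': at 1 (fail-walked)  ** P0@[12:12]
pos 13 'a': at 3 (fail-walked)
pos 14 'a': at 3 (fail-walked)
pos 15 'e': at 12  ** P4@[14:15]
pos 16 'd': at 9 (fail-walked)
pos 17 'a': at 10
pos 18 'd': at 4 (fail-walked)
pos 19 'e': at 5
pos 20 'e': at 6
pos 21 'c': at 7
pos 22 'a': at 8  ** P2@[17:22]
pos 23 'a': at 3 (fail-walked)
pos 24 'd': at 4
pos 25 'e': at 5
pos 26 'e': at 6
pos 27 'c': at 7
pos 28 'a': at 8  ** P2@[23:28]
pos 29 'b': at 1 (fail-walked)  ** P0@[29:29]
pos 30 'd': at 2  ** P1@[29:30]
pos 31 'b': at 1 (fail-walked)  ** P0@[31:31]
pos 32 'd': at 2  ** P1@[31:32]
pos 33 'a': at 10 (fail-walked)
pos 34 'e': at 11  ** P3@[32:34],P4@[33:34]
pos 35 'e': at 0 (fail-walked)
pos 36 'a': at 3
pos 37 'b': at 1 (fail-walked)  ** P0@[37:37]

All matches (sorted): [[5,2],[6,0],[7,1],[8,0],[9,1],[10,0],[11,1],[12,0],[15,4],[22,2],[28,2],[29,0],[30,1],[31,0],[32,1],[34,3],[34,4],[37,0]]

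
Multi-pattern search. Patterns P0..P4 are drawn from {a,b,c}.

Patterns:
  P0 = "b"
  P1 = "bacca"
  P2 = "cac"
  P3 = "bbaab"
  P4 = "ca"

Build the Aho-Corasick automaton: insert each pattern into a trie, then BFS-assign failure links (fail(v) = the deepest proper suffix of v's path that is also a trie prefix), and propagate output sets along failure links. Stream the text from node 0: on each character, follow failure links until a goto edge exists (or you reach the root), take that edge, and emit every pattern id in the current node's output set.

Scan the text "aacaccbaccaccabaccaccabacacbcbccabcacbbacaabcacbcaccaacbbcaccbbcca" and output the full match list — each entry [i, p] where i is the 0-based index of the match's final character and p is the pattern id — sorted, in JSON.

Construct AC machine:
Trie (insert patterns):
  n0 'ε': b→1 c→6
  n1 'b': a→2 b→9  [P0 ends]
  n2 'ba': c→3
  n3 'bac': c→4
  n4 'bacc': a→5
  n5 'bacca': ·  [P1 ends]
  n6 'c': a→7
  n7 'ca': c→8  [P4 ends]
  n8 'cac': ·  [P2 ends]
  n9 'bb': a→10
  n10 'bba': a→11
  n11 'bbaa': b→12
  n12 'bbaab': ·  [P3 ends]

BFS fail/out derivation:
  fail(1) 'b': from fail(0)=0 chase 'b': 0 ⇒ 0;  out={0}∪out(0)={0}
  fail(6) 'c': from fail(0)=0 chase 'c': 0 ⇒ 0;  out=∅∪out(0)=∅
  fail(2) 'ba': from fail(1)=0 chase 'a': 0 ⇒ 0;  out=∅∪out(0)=∅
  fail(7) 'ca': from fail(6)=0 chase 'a': 0 ⇒ 0;  out={4}∪out(0)={4}
  fail(9) 'bb': from fail(1)=0 chase 'b': 0 ⇒ 1;  out=∅∪out(1)={0}
  fail(3) 'bac': from fail(2)=0 chase 'c': 0 ⇒ 6;  out=∅∪out(6)=∅
  fail(8) 'cac': from fail(7)=0 chase 'c': 0 ⇒ 6;  out={2}∪out(6)={2}
  fail(10) 'bba': from fail(9)=1 chase 'a': 1 ⇒ 2;  out=∅∪out(2)=∅
  fail(4) 'bacc': from fail(3)=6 chase 'c': 6→0 ⇒ 6;  out=∅∪out(6)=∅
  fail(11) 'bbaa': from fail(10)=2 chase 'a': 2→0 ⇒ 0;  out=∅∪out(0)=∅
  fail(5) 'bacca': from fail(4)=6 chase 'a': 6 ⇒ 7;  out={1}∪out(7)={1,4}
  fail(12) 'bbaab': from fail(11)=0 chase 'b': 0 ⇒ 1;  out={3}∪out(1)={0,3}

Scan:
[0] read 'a'  n0⇒n0
[1] read 'a'  n0⇒n0
[2] read 'c'  n0⇒n6
[3] read 'a'  n6⇒n7  → match P4@[2:3]
[4] read 'c'  n7⇒n8  → match P2@[2:4]
[5] read 'c'  n8⇒n6 (fail-walked)
[6] read 'b'  n6⇒n1 (fail-walked)  → match P0@[6:6]
[7] read 'a'  n1⇒n2
[8] read 'c'  n2⇒n3
[9] read 'c'  n3⇒n4
[10] read 'a'  n4⇒n5  → match P1@[6:10],P4@[9:10]
[11] read 'c'  n5⇒n8 (fail-walked)  → match P2@[9:11]
[12] read 'c'  n8⇒n6 (fail-walked)
[13] read 'a'  n6⇒n7  → match P4@[12:13]
[14] read 'b'  n7⇒n1 (fail-walked)  → match P0@[14:14]
[15] read 'a'  n1⇒n2
[16] read 'c'  n2⇒n3
[17] read 'c'  n3⇒n4
[18] read 'a'  n4⇒n5  → match P1@[14:18],P4@[17:18]
[19] read 'c'  n5⇒n8 (fail-walked)  → match P2@[17:19]
[20] read 'c'  n8⇒n6 (fail-walked)
[21] read 'a'  n6⇒n7  → match P4@[20:21]
[22] read 'b'  n7⇒n1 (fail-walked)  → match P0@[22:22]
[23] read 'a'  n1⇒n2
[24] read 'c'  n2⇒n3
[25] read 'a'  n3⇒n7 (fail-walked)  → match P4@[24:25]
[26] read 'c'  n7⇒n8  → match P2@[24:26]
[27] read 'b'  n8⇒n1 (fail-walked)  → match P0@[27:27]
[28] read 'c'  n1⇒n6 (fail-walked)
[29] read 'b'  n6⇒n1 (fail-walked)  → match P0@[29:29]
[30] read 'c'  n1⇒n6 (fail-walked)
[31] read 'c'  n6⇒n6 (fail-walked)
[32] read 'a'  n6⇒n7  → match P4@[31:32]
[33] read 'b'  n7⇒n1 (fail-walked)  → match P0@[33:33]
[34] read 'c'  n1⇒n6 (fail-walked)
[35] read 'a'  n6⇒n7  → match P4@[34:35]
[36] read 'c'  n7⇒n8  → match P2@[34:36]
[37] read 'b'  n8⇒n1 (fail-walked)  → match P0@[37:37]
[38] read 'b'  n1⇒n9  → match P0@[38:38]
[39] read 'a'  n9⇒n10
[40] read 'c'  n10⇒n3 (fail-walked)
[41] read 'a'  n3⇒n7 (fail-walked)  → match P4@[40:41]
[42] read 'a'  n7⇒n0 (fail-walked)
[43] read 'b'  n0⇒n1  → match P0@[43:43]
[44] read 'c'  n1⇒n6 (fail-walked)
[45] read 'a'  n6⇒n7  → match P4@[44:45]
[46] read 'c'  n7⇒n8  → match P2@[44:46]
[47] read 'b'  n8⇒n1 (fail-walked)  → match P0@[47:47]
[48] read 'c'  n1⇒n6 (fail-walked)
[49] read 'a'  n6⇒n7  → match P4@[48:49]
[50] read 'c'  n7⇒n8  → match P2@[48:50]
[51] read 'c'  n8⇒n6 (fail-walked)
[52] read 'a'  n6⇒n7  → match P4@[51:52]
[53] read 'a'  n7⇒n0 (fail-walked)
[54] read 'c'  n0⇒n6
[55] read 'b'  n6⇒n1 (fail-walked)  → match P0@[55:55]
[56] read 'b'  n1⇒n9  → match P0@[56:56]
[57] read 'c'  n9⇒n6 (fail-walked)
[58] read 'a'  n6⇒n7  → match P4@[57:58]
[59] read 'c'  n7⇒n8  → match P2@[57:59]
[60] read 'c'  n8⇒n6 (fail-walked)
[61] read 'b'  n6⇒n1 (fail-walked)  → match P0@[61:61]
[62] read 'b'  n1⇒n9  → match P0@[62:62]
[63] read 'c'  n9⇒n6 (fail-walked)
[64] read 'c'  n6⇒n6 (fail-walked)
[65] read 'a'  n6⇒n7  → match P4@[64:65]

Matches: [[3,4],[4,2],[6,0],[10,1],[10,4],[11,2],[13,4],[14,0],[18,1],[18,4],[19,2],[21,4],[22,0],[25,4],[26,2],[27,0],[29,0],[32,4],[33,0],[35,4],[36,2],[37,0],[38,0],[41,4],[43,0],[45,4],[46,2],[47,0],[49,4],[50,2],[52,4],[55,0],[56,0],[58,4],[59,2],[61,0],[62,0],[65,4]]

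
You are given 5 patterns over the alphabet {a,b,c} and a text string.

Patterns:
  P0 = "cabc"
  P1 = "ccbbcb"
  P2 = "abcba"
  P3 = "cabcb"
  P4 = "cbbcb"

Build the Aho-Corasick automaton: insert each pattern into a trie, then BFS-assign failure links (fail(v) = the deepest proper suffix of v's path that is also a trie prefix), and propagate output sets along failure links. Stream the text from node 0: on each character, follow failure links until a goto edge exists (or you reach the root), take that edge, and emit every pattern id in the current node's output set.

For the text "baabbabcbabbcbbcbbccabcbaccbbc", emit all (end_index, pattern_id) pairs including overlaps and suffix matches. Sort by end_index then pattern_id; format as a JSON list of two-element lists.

Build automaton:
Trie nodes:
  n0 'ε': a→10 c→1
  n1 'c': a→2 b→16 c→5
  n2 'ca': b→3
  n3 'cab': c→4
  n4 'cabc': b→15  [P0 ends]
  n5 'cc': b→6
  n6 'ccb': b→7
  n7 'ccbb': c→8
  n8 'ccbbc': b→9
  n9 'ccbbcb': ·  [P1 ends]
  n10 'a': b→11
  n11 'ab': c→12
  n12 'abc': b→13
  n13 'abcb': a→14
  n14 'abcba': ·  [P2 ends]
  n15 'cabcb': ·  [P3 ends]
  n16 'cb': b→17
  n17 'cbb': c→18
  n18 'cbbc': b→19
  n19 'cbbcb': ·  [P4 ends]

BFS fail/out derivation:
  n1('c'): parent n0 fail=0; on 'c' 0 → fail=0;  out ∅∪∅=∅
  n10('a'): parent n0 fail=0; on 'a' 0 → fail=0;  out ∅∪∅=∅
  n2('ca'): parent n1 fail=0; on 'a' 0 → fail=10;  out ∅∪∅=∅
  n5('cc'): parent n1 fail=0; on 'c' 0 → fail=1;  out ∅∪∅=∅
  n11('ab'): parent n10 fail=0; on 'b' 0 → fail=0;  out ∅∪∅=∅
  n16('cb'): parent n1 fail=0; on 'b' 0 → fail=0;  out ∅∪∅=∅
  n3('cab'): parent n2 fail=10; on 'b' 10 → fail=11;  out ∅∪∅=∅
  n6('ccb'): parent n5 fail=1; on 'b' 1 → fail=16;  out ∅∪∅=∅
  n12('abc'): parent n11 fail=0; on 'c' 0 → fail=1;  out ∅∪∅=∅
  n17('cbb'): parent n16 fail=0; on 'b' 0 → fail=0;  out ∅∪∅=∅
  n4('cabc'): parent n3 fail=11; on 'c' 11 → fail=12;  out {0}∪∅={0}
  n7('ccbb'): parent n6 fail=16; on 'b' 16 → fail=17;  out ∅∪∅=∅
  n13('abcb'): parent n12 fail=1; on 'b' 1 → fail=16;  out ∅∪∅=∅
  n18('cbbc'): parent n17 fail=0; on 'c' 0 → fail=1;  out ∅∪∅=∅
  n8('ccbbc'): parent n7 fail=17; on 'c' 17 → fail=18;  out ∅∪∅=∅
  n14('abcba'): parent n13 fail=16; on 'a' 16→0 → fail=10;  out {2}∪∅={2}
  n15('cabcb'): parent n4 fail=12; on 'b' 12 → fail=13;  out {3}∪∅={3}
  n19('cbbcb'): parent n18 fail=1; on 'b' 1 → fail=16;  out {4}∪∅={4}
  n9('ccbbcb'): parent n8 fail=18; on 'b' 18 → fail=19;  out {1}∪{4}={1,4}

Run:
i=0 'b': node 0→0
i=1 'a': node 0→10
i=2 'a': node 10→10 ·f
i=3 'b': node 10→11
i=4 'b': node 11→0 ·f
i=5 'a': node 0→10
i=6 'b': node 10→11
i=7 'c': node 11→12
i=8 'b': node 12→13
i=9 'a': node 13→14  emit P2@[5:9]
i=10 'b': node 14→11 ·f
i=11 'b': node 11→0 ·f
i=12 'c': node 0→1
i=13 'b': node 1→16
i=14 'b': node 16→17
i=15 'c': node 17→18
i=16 'b': node 18→19  emit P4@[12:16]
i=17 'b': node 19→17 ·f
i=18 'c': node 17→18
i=19 'c': node 18→5 ·f
i=20 'a': node 5→2 ·f
i=21 'b': node 2→3
i=22 'c': node 3→4  emit P0@[19:22]
i=23 'b': node 4→15  emit P3@[19:23]
i=24 'a': node 15→14 ·f  emit P2@[20:24]
i=25 'c': node 14→1 ·f
i=26 'c': node 1→5
i=27 'b': node 5→6
i=28 'b': node 6→7
i=29 'c': node 7→8

Result: [[9,2],[16,4],[22,0],[23,3],[24,2]]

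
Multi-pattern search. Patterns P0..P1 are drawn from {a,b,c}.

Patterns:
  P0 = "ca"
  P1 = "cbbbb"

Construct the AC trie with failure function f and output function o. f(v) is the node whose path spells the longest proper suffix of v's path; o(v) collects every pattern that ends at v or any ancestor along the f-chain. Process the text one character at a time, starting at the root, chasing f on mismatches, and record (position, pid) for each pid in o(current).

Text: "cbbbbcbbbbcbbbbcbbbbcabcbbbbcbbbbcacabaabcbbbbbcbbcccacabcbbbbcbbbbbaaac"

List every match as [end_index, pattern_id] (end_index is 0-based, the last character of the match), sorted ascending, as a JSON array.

Build automaton:
Trie nodes:
  0='ε' goto c→1
  1='c' goto a→2 b→3
  2='ca' goto ·  [P0 ends]
  3='cb' goto b→4
  4='cbb' goto b→5
  5='cbbb' goto b→6
  6='cbbbb' goto ·  [P1 ends]

BFS fail/out derivation:
  n1('c'): parent n0 fail=0; on 'c' 0 → fail=0;  out ∅∪∅=∅
  n2('ca'): parent n1 fail=0; on 'a' 0 → fail=0;  out {0}∪∅={0}
  n3('cb'): parent n1 fail=0; on 'b' 0 → fail=0;  out ∅∪∅=∅
  n4('cbb'): parent n3 fail=0; on 'b' 0 → fail=0;  out ∅∪∅=∅
  n5('cbbb'): parent n4 fail=0; on 'b' 0 → fail=0;  out ∅∪∅=∅
  n6('cbbbb'): parent n5 fail=0; on 'b' 0 → fail=0;  out {1}∪∅={1}

Text stream:
[0] read 'c'  n0⇒n1
[1] read 'b'  n1⇒n3
[2] read 'b'  n3⇒n4
[3] read 'b'  n4⇒n5
[4] read 'b'  n5⇒n6  emit P1@[0:4]
[5] read 'c'  n6⇒n1 (fail-walked)
[6] read 'b'  n1⇒n3
[7] read 'b'  n3⇒n4
[8] read 'b'  n4⇒n5
[9] read 'b'  n5⇒n6  emit P1@[5:9]
[10] read 'c'  n6⇒n1 (fail-walked)
[11] read 'b'  n1⇒n3
[12] read 'b'  n3⇒n4
[13] read 'b'  n4⇒n5
[14] read 'b'  n5⇒n6  emit P1@[10:14]
[15] read 'c'  n6⇒n1 (fail-walked)
[16] read 'b'  n1⇒n3
[17] read 'b'  n3⇒n4
[18] read 'b'  n4⇒n5
[19] read 'b'  n5⇒n6  emit P1@[15:19]
[20] read 'c'  n6⇒n1 (fail-walked)
[21] read 'a'  n1⇒n2  emit P0@[20:21]
[22] read 'b'  n2⇒n0 (fail-walked)
[23] read 'c'  n0⇒n1
[24] read 'b'  n1⇒n3
[25] read 'b'  n3⇒n4
[26] read 'b'  n4⇒n5
[27] read 'b'  n5⇒n6  emit P1@[23:27]
[28] read 'c'  n6⇒n1 (fail-walked)
[29] read 'b'  n1⇒n3
[30] read 'b'  n3⇒n4
[31] read 'b'  n4⇒n5
[32] read 'b'  n5⇒n6  emit P1@[28:32]
[33] read 'c'  n6⇒n1 (fail-walked)
[34] read 'a'  n1⇒n2  emit P0@[33:34]
[35] read 'c'  n2⇒n1 (fail-walked)
[36] read 'a'  n1⇒n2  emit P0@[35:36]
[37] read 'b'  n2⇒n0 (fail-walked)
[38] read 'a'  n0⇒n0
[39] read 'a'  n0⇒n0
[40] read 'b'  n0⇒n0
[41] read 'c'  n0⇒n1
[42] read 'b'  n1⇒n3
[43] read 'b'  n3⇒n4
[44] read 'b'  n4⇒n5
[45] read 'b'  n5⇒n6  emit P1@[41:45]
[46] read 'b'  n6⇒n0 (fail-walked)
[47] read 'c'  n0⇒n1
[48] read 'b'  n1⇒n3
[49] read 'b'  n3⇒n4
[50] read 'c'  n4⇒n1 (fail-walked)
[51] read 'c'  n1⇒n1 (fail-walked)
[52] read 'c'  n1⇒n1 (fail-walked)
[53] read 'a'  n1⇒n2  emit P0@[52:53]
[54] read 'c'  n2⇒n1 (fail-walked)
[55] read 'a'  n1⇒n2  emit P0@[54:55]
[56] read 'b'  n2⇒n0 (fail-walked)
[57] read 'c'  n0⇒n1
[58] read 'b'  n1⇒n3
[59] read 'b'  n3⇒n4
[60] read 'b'  n4⇒n5
[61] read 'b'  n5⇒n6  emit P1@[57:61]
[62] read 'c'  n6⇒n1 (fail-walked)
[63] read 'b'  n1⇒n3
[64] read 'b'  n3⇒n4
[65] read 'b'  n4⇒n5
[66] read 'b'  n5⇒n6  emit P1@[62:66]
[67] read 'b'  n6⇒n0 (fail-walked)
[68] read 'a'  n0⇒n0
[69] read 'a'  n0⇒n0
[70] read 'a'  n0⇒n0
[71] read 'c'  n0⇒n1

Result: [[4,1],[9,1],[14,1],[19,1],[21,0],[27,1],[32,1],[34,0],[36,0],[45,1],[53,0],[55,0],[61,1],[66,1]]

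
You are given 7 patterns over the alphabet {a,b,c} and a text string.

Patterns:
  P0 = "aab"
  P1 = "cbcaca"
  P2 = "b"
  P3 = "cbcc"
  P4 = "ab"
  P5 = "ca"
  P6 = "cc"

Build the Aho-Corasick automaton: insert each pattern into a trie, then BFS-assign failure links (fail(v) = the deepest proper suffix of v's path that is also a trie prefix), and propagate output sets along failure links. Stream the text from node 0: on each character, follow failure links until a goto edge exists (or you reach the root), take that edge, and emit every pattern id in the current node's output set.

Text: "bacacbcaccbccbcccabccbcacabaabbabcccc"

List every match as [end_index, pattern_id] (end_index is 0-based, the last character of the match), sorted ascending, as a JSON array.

Construct AC machine:
Trie nodes:
  n0 'ε': a→1 b→10 c→4
  n1 'a': a→2 b→12
  n2 'aa': b→3
  n3 'aab': ·  ←P0
  n4 'c': a→13 b→5 c→14
  n5 'cb': c→6
  n6 'cbc': a→7 c→11
  n7 'cbca': c→8
  n8 'cbcac': a→9
  n9 'cbcaca': ·  ←P1
  n10 'b': ·  ←P2
  n11 'cbcc': ·  ←P3
  n12 'ab': ·  ←P4
  n13 'ca': ·  ←P5
  n14 'cc': ·  ←P6

BFS fail/out derivation:
  fail(1) 'a': from fail(0)=0 chase 'a': 0 ⇒ 0;  out=∅∪out(0)=∅
  fail(4) 'c': from fail(0)=0 chase 'c': 0 ⇒ 0;  out=∅∪out(0)=∅
  fail(10) 'b': from fail(0)=0 chase 'b': 0 ⇒ 0;  out={2}∪out(0)={2}
  fail(2) 'aa': from fail(1)=0 chase 'a': 0 ⇒ 1;  out=∅∪out(1)=∅
  fail(5) 'cb': from fail(4)=0 chase 'b': 0 ⇒ 10;  out=∅∪out(10)={2}
  fail(12) 'ab': from fail(1)=0 chase 'b': 0 ⇒ 10;  out={4}∪out(10)={2,4}
  fail(13) 'ca': from fail(4)=0 chase 'a': 0 ⇒ 1;  out={5}∪out(1)={5}
  fail(14) 'cc': from fail(4)=0 chase 'c': 0 ⇒ 4;  out={6}∪out(4)={6}
  fail(3) 'aab': from fail(2)=1 chase 'b': 1 ⇒ 12;  out={0}∪out(12)={0,2,4}
  fail(6) 'cbc': from fail(5)=10 chase 'c': 10→0 ⇒ 4;  out=∅∪out(4)=∅
  fail(7) 'cbca': from fail(6)=4 chase 'a': 4 ⇒ 13;  out=∅∪out(13)={5}
  fail(11) 'cbcc': from fail(6)=4 chase 'c': 4 ⇒ 14;  out={3}∪out(14)={3,6}
  fail(8) 'cbcac': from fail(7)=13 chase 'c': 13→1→0 ⇒ 4;  out=∅∪out(4)=∅
  fail(9) 'cbcaca': from fail(8)=4 chase 'a': 4 ⇒ 13;  out={1}∪out(13)={1,5}

Run:
i=0 'b': node 0→10  ** P2@[0:0]
i=1 'a': node 10→1 (fail-walked)
i=2 'c': node 1→4 (fail-walked)
i=3 'a': node 4→13  ** P5@[2:3]
i=4 'c': node 13→4 (fail-walked)
i=5 'b': node 4→5  ** P2@[5:5]
i=6 'c': node 5→6
i=7 'a': node 6→7  ** P5@[6:7]
i=8 'c': node 7→8
i=9 'c': node 8→14 (fail-walked)  ** P6@[8:9]
i=10 'b': node 14→5 (fail-walked)  ** P2@[10:10]
i=11 'c': node 5→6
i=12 'c': node 6→11  ** P3@[9:12],P6@[11:12]
i=13 'b': node 11→5 (fail-walked)  ** P2@[13:13]
i=14 'c': node 5→6
i=15 'c': node 6→11  ** P3@[12:15],P6@[14:15]
i=16 'c': node 11→14 (fail-walked)  ** P6@[15:16]
i=17 'a': node 14→13 (fail-walked)  ** P5@[16:17]
i=18 'b': node 13→12 (fail-walked)  ** P2@[18:18],P4@[17:18]
i=19 'c': node 12→4 (fail-walked)
i=20 'c': node 4→14  ** P6@[19:20]
i=21 'b': node 14→5 (fail-walked)  ** P2@[21:21]
i=22 'c': node 5→6
i=23 'a': node 6→7  ** P5@[22:23]
i=24 'c': node 7→8
i=25 'a': node 8→9  ** P1@[20:25],P5@[24:25]
i=26 'b': node 9→12 (fail-walked)  ** P2@[26:26],P4@[25:26]
i=27 'a': node 12→1 (fail-walked)
i=28 'a': node 1→2
i=29 'b': node 2→3  ** P0@[27:29],P2@[29:29],P4@[28:29]
i=30 'b': node 3→10 (fail-walked)  ** P2@[30:30]
i=31 'a': node 10→1 (fail-walked)
i=32 'b': node 1→12  ** P2@[32:32],P4@[31:32]
i=33 'c': node 12→4 (fail-walked)
i=34 'c': node 4→14  ** P6@[33:34]
i=35 'c': node 14→14 (fail-walked)  ** P6@[34:35]
i=36 'c': node 14→14 (fail-walked)  ** P6@[35:36]

All matches (sorted): [[0,2],[3,5],[5,2],[7,5],[9,6],[10,2],[12,3],[12,6],[13,2],[15,3],[15,6],[16,6],[17,5],[18,2],[18,4],[20,6],[21,2],[23,5],[25,1],[25,5],[26,2],[26,4],[29,0],[29,2],[29,4],[30,2],[32,2],[32,4],[34,6],[35,6],[36,6]]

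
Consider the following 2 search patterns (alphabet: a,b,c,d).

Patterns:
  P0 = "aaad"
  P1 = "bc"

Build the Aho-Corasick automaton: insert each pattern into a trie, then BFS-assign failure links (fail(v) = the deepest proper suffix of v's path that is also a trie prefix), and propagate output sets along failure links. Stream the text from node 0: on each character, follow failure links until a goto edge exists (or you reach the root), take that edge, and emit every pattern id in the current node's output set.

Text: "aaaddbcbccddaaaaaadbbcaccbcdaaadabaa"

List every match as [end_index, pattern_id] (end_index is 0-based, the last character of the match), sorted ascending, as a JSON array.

Build:
Trie (insert patterns):
  n0 'ε': a→1 b→5
  n1 'a': a→2
  n2 'aa': a→3
  n3 'aaa': d→4
  n4 'aaad': ·  ←P0
  n5 'b': c→6
  n6 'bc': ·  ←P1

Failure links (BFS by depth):
  n1('a'): parent n0 fail=0; on 'a' 0 → fail=0;  out ∅∪∅=∅
  n5('b'): parent n0 fail=0; on 'b' 0 → fail=0;  out ∅∪∅=∅
  n2('aa'): parent n1 fail=0; on 'a' 0 → fail=1;  out ∅∪∅=∅
  n6('bc'): parent n5 fail=0; on 'c' 0 → fail=0;  out {1}∪∅={1}
  n3('aaa'): parent n2 fail=1; on 'a' 1 → fail=2;  out ∅∪∅=∅
  n4('aaad'): parent n3 fail=2; on 'd' 2→1→0 → fail=0;  out {0}∪∅={0}

Run:
[0] read 'a'  n0⇒n1
[1] read 'a'  n1⇒n2
[2] read 'a'  n2⇒n3
[3] read 'd'  n3⇒n4  ** P0@[0:3]
[4] read 'd'  n4⇒n0 ·f
[5] read 'b'  n0⇒n5
[6] read 'c'  n5⇒n6  ** P1@[5:6]
[7] read 'b'  n6⇒n5 ·f
[8] read 'c'  n5⇒n6  ** P1@[7:8]
[9] read 'c'  n6⇒n0 ·f
[10] read 'd'  n0⇒n0
[11] read 'd'  n0⇒n0
[12] read 'a'  n0⇒n1
[13] read 'a'  n1⇒n2
[14] read 'a'  n2⇒n3
[15] read 'a'  n3⇒n3 ·f
[16] read 'a'  n3⇒n3 ·f
[17] read 'a'  n3⇒n3 ·f
[18] read 'd'  n3⇒n4  ** P0@[15:18]
[19] read 'b'  n4⇒n5 ·f
[20] read 'b'  n5⇒n5 ·f
[21] read 'c'  n5⇒n6  ** P1@[20:21]
[22] read 'a'  n6⇒n1 ·f
[23] read 'c'  n1⇒n0 ·f
[24] read 'c'  n0⇒n0
[25] read 'b'  n0⇒n5
[26] read 'c'  n5⇒n6  ** P1@[25:26]
[27] read 'd'  n6⇒n0 ·f
[28] read 'a'  n0⇒n1
[29] read 'a'  n1⇒n2
[30] read 'a'  n2⇒n3
[31] read 'd'  n3⇒n4  ** P0@[28:31]
[32] read 'a'  n4⇒n1 ·f
[33] read 'b'  n1⇒n5 ·f
[34] read 'a'  n5⇒n1 ·f
[35] read 'a'  n1⇒n2

Matches: [[3,0],[6,1],[8,1],[18,0],[21,1],[26,1],[31,0]]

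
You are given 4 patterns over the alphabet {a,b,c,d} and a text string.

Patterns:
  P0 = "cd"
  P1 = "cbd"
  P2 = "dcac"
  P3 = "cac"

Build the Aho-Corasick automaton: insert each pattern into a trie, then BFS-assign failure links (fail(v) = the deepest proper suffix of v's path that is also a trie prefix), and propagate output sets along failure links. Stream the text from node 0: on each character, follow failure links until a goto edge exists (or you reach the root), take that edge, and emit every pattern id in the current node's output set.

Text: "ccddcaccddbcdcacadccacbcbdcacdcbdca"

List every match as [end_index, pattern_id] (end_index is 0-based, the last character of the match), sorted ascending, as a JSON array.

Build automaton:
Trie nodes:
  0='ε' goto c→1 d→5
  1='c' goto a→9 b→3 d→2
  2='cd' goto ·  [P0 ends]
  3='cb' goto d→4
  4='cbd' goto ·  [P1 ends]
  5='d' goto c→6
  6='dc' goto a→7
  7='dca' goto c→8
  8='dcac' goto ·  [P2 ends]
  9='ca' goto c→10
  10='cac' goto ·  [P3 ends]

BFS fail/out derivation:
  fail(1) 'c': from fail(0)=0 chase 'c': 0 ⇒ 0;  out=∅∪out(0)=∅
  fail(5) 'd': from fail(0)=0 chase 'd': 0 ⇒ 0;  out=∅∪out(0)=∅
  fail(2) 'cd': from fail(1)=0 chase 'd': 0 ⇒ 5;  out={0}∪out(5)={0}
  fail(3) 'cb': from fail(1)=0 chase 'b': 0 ⇒ 0;  out=∅∪out(0)=∅
  fail(6) 'dc': from fail(5)=0 chase 'c': 0 ⇒ 1;  out=∅∪out(1)=∅
  fail(9) 'ca': from fail(1)=0 chase 'a': 0 ⇒ 0;  out=∅∪out(0)=∅
  fail(4) 'cbd': from fail(3)=0 chase 'd': 0 ⇒ 5;  out={1}∪out(5)={1}
  fail(7) 'dca': from fail(6)=1 chase 'a': 1 ⇒ 9;  out=∅∪out(9)=∅
  fail(10) 'cac': from fail(9)=0 chase 'c': 0 ⇒ 1;  out={3}∪out(1)={3}
  fail(8) 'dcac': from fail(7)=9 chase 'c': 9 ⇒ 10;  out={2}∪out(10)={2,3}

Text stream:
pos 0 'c': at 1
pos 1 'c': at 1 (via fail)
pos 2 'd': at 2  → match P0@[1:2]
pos 3 'd': at 5 (via fail)
pos 4 'c': at 6
pos 5 'a': at 7
pos 6 'c': at 8  → match P2@[3:6],P3@[4:6]
pos 7 'c': at 1 (via fail)
pos 8 'd': at 2  → match P0@[7:8]
pos 9 'd': at 5 (via fail)
pos 10 'b': at 0 (via fail)
pos 11 'c': at 1
pos 12 'd': at 2  → match P0@[11:12]
pos 13 'c': at 6 (via fail)
pos 14 'a': at 7
pos 15 'c': at 8  → match P2@[12:15],P3@[13:15]
pos 16 'a': at 9 (via fail)
pos 17 'd': at 5 (via fail)
pos 18 'c': at 6
pos 19 'c': at 1 (via fail)
pos 20 'a': at 9
pos 21 'c': at 10  → match P3@[19:21]
pos 22 'b': at 3 (via fail)
pos 23 'c': at 1 (via fail)
pos 24 'b': at 3
pos 25 'd': at 4  → match P1@[23:25]
pos 26 'c': at 6 (via fail)
pos 27 'a': at 7
pos 28 'c': at 8  → match P2@[25:28],P3@[26:28]
pos 29 'd': at 2 (via fail)  → match P0@[28:29]
pos 30 'c': at 6 (via fail)
pos 31 'b': at 3 (via fail)
pos 32 'd': at 4  → match P1@[30:32]
pos 33 'c': at 6 (via fail)
pos 34 'a': at 7

Matches: [[2,0],[6,2],[6,3],[8,0],[12,0],[15,2],[15,3],[21,3],[25,1],[28,2],[28,3],[29,0],[32,1]]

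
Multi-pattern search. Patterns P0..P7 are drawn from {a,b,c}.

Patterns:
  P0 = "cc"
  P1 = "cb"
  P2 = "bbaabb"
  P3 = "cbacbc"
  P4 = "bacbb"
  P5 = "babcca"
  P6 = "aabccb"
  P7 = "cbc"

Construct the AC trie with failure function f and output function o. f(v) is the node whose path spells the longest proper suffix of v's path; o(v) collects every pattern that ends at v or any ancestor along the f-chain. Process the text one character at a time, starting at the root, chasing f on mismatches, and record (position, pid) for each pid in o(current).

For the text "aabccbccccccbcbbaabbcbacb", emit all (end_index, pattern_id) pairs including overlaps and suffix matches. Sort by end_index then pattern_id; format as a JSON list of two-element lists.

Construct AC machine:
Trie nodes:
  0='ε' goto a→22 b→4 c→1
  1='c' goto b→3 c→2
  2='cc' goto ·  [P0 ends]
  3='cb' goto a→10 c→28  [P1 ends]
  4='b' goto a→14 b→5
  5='bb' goto a→6
  6='bba' goto a→7
  7='bbaa' goto b→8
  8='bbaab' goto b→9
  9='bbaabb' goto ·  [P2 ends]
  10='cba' goto c→11
  11='cbac' goto b→12
  12='cbacb' goto c→13
  13='cbacbc' goto ·  [P3 ends]
  14='ba' goto b→18 c→15
  15='bac' goto b→16
  16='bacb' goto b→17
  17='bacbb' goto ·  [P4 ends]
  18='bab' goto c→19
  19='babc' goto c→20
  20='babcc' goto a→21
  21='babcca' goto ·  [P5 ends]
  22='a' goto a→23
  23='aa' goto b→24
  24='aab' goto c→25
  25='aabc' goto c→26
  26='aabcc' goto b→27
  27='aabccb' goto ·  [P6 ends]
  28='cbc' goto ·  [P7 ends]

BFS fail/out derivation:
  n1('c'): parent n0 fail=0; on 'c' 0 → fail=0;  out ∅∪∅=∅
  n4('b'): parent n0 fail=0; on 'b' 0 → fail=0;  out ∅∪∅=∅
  n22('a'): parent n0 fail=0; on 'a' 0 → fail=0;  out ∅∪∅=∅
  n2('cc'): parent n1 fail=0; on 'c' 0 → fail=1;  out {0}∪∅={0}
  n3('cb'): parent n1 fail=0; on 'b' 0 → fail=4;  out {1}∪∅={1}
  n5('bb'): parent n4 fail=0; on 'b' 0 → fail=4;  out ∅∪∅=∅
  n14('ba'): parent n4 fail=0; on 'a' 0 → fail=22;  out ∅∪∅=∅
  n23('aa'): parent n22 fail=0; on 'a' 0 → fail=22;  out ∅∪∅=∅
  n6('bba'): parent n5 fail=4; on 'a' 4 → fail=14;  out ∅∪∅=∅
  n10('cba'): parent n3 fail=4; on 'a' 4 → fail=14;  out ∅∪∅=∅
  n15('bac'): parent n14 fail=22; on 'c' 22→0 → fail=1;  out ∅∪∅=∅
  n18('bab'): parent n14 fail=22; on 'b' 22→0 → fail=4;  out ∅∪∅=∅
  n24('aab'): parent n23 fail=22; on 'b' 22→0 → fail=4;  out ∅∪∅=∅
  n28('cbc'): parent n3 fail=4; on 'c' 4→0 → fail=1;  out {7}∪∅={7}
  n7('bbaa'): parent n6 fail=14; on 'a' 14→22 → fail=23;  out ∅∪∅=∅
  n11('cbac'): parent n10 fail=14; on 'c' 14 → fail=15;  out ∅∪∅=∅
  n16('bacb'): parent n15 fail=1; on 'b' 1 → fail=3;  out ∅∪{1}={1}
  n19('babc'): parent n18 fail=4; on 'c' 4→0 → fail=1;  out ∅∪∅=∅
  n25('aabc'): parent n24 fail=4; on 'c' 4→0 → fail=1;  out ∅∪∅=∅
  n8('bbaab'): parent n7 fail=23; on 'b' 23 → fail=24;  out ∅∪∅=∅
  n12('cbacb'): parent n11 fail=15; on 'b' 15 → fail=16;  out ∅∪{1}={1}
  n17('bacbb'): parent n16 fail=3; on 'b' 3→4 → fail=5;  out {4}∪∅={4}
  n20('babcc'): parent n19 fail=1; on 'c' 1 → fail=2;  out ∅∪{0}={0}
  n26('aabcc'): parent n25 fail=1; on 'c' 1 → fail=2;  out ∅∪{0}={0}
  n9('bbaabb'): parent n8 fail=24; on 'b' 24→4 → fail=5;  out {2}∪∅={2}
  n13('cbacbc'): parent n12 fail=16; on 'c' 16→3 → fail=28;  out {3}∪{7}={3,7}
  n21('babcca'): parent n20 fail=2; on 'a' 2→1→0 → fail=22;  out {5}∪∅={5}
  n27('aabccb'): parent n26 fail=2; on 'b' 2→1 → fail=3;  out {6}∪{1}={1,6}

Scan:
i=0 'a': node 0→22
i=1 'a': node 22→23
i=2 'b': node 23→24
i=3 'c': node 24→25
i=4 'c': node 25→26  emit P0@[3:4]
i=5 'b': node 26→27  emit P1@[4:5],P6@[0:5]
i=6 'c': node 27→28 ·f  emit P7@[4:6]
i=7 'c': node 28→2 ·f  emit P0@[6:7]
i=8 'c': node 2→2 ·f  emit P0@[7:8]
i=9 'c': node 2→2 ·f  emit P0@[8:9]
i=10 'c': node 2→2 ·f  emit P0@[9:10]
i=11 'c': node 2→2 ·f  emit P0@[10:11]
i=12 'b': node 2→3 ·f  emit P1@[11:12]
i=13 'c': node 3→28  emit P7@[11:13]
i=14 'b': node 28→3 ·f  emit P1@[13:14]
i=15 'b': node 3→5 ·f
i=16 'a': node 5→6
i=17 'a': node 6→7
i=18 'b': node 7→8
i=19 'b': node 8→9  emit P2@[14:19]
i=20 'c': node 9→1 ·f
i=21 'b': node 1→3  emit P1@[20:21]
i=22 'a': node 3→10
i=23 'c': node 10→11
i=24 'b': node 11→12  emit P1@[23:24]

Matches: [[4,0],[5,1],[5,6],[6,7],[7,0],[8,0],[9,0],[10,0],[11,0],[12,1],[13,7],[14,1],[19,2],[21,1],[24,1]]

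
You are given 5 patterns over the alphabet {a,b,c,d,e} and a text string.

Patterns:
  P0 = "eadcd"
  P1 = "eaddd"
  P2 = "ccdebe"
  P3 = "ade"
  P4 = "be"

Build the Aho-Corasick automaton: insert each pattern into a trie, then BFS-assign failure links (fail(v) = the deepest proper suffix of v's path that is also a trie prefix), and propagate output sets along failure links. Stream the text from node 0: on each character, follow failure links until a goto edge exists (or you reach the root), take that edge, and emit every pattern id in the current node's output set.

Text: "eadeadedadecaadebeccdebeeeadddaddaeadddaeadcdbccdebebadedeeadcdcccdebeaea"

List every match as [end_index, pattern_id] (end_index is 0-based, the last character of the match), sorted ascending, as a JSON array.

Build automaton:
Trie (insert patterns):
  n0 'ε': a→14 b→17 c→8 e→1
  n1 'e': a→2
  n2 'ea': d→3
  n3 'ead': c→4 d→6
  n4 'eadc': d→5
  n5 'eadcd': ·  [P0 ends]
  n6 'eadd': d→7
  n7 'eaddd': ·  [P1 ends]
  n8 'c': c→9
  n9 'cc': d→10
  n10 'ccd': e→11
  n11 'ccde': b→12
  n12 'ccdeb': e→13
  n13 'ccdebe': ·  [P2 ends]
  n14 'a': d→15
  n15 'ad': e→16
  n16 'ade': ·  [P3 ends]
  n17 'b': e→18
  n18 'be': ·  [P4 ends]

BFS fail/out derivation:
  fail(1) 'e': from fail(0)=0 chase 'e': 0 ⇒ 0;  out=∅∪out(0)=∅
  fail(8) 'c': from fail(0)=0 chase 'c': 0 ⇒ 0;  out=∅∪out(0)=∅
  fail(14) 'a': from fail(0)=0 chase 'a': 0 ⇒ 0;  out=∅∪out(0)=∅
  fail(17) 'b': from fail(0)=0 chase 'b': 0 ⇒ 0;  out=∅∪out(0)=∅
  fail(2) 'ea': from fail(1)=0 chase 'a': 0 ⇒ 14;  out=∅∪out(14)=∅
  fail(9) 'cc': from fail(8)=0 chase 'c': 0 ⇒ 8;  out=∅∪out(8)=∅
  fail(15) 'ad': from fail(14)=0 chase 'd': 0 ⇒ 0;  out=∅∪out(0)=∅
  fail(18) 'be': from fail(17)=0 chase 'e': 0 ⇒ 1;  out={4}∪out(1)={4}
  fail(3) 'ead': from fail(2)=14 chase 'd': 14 ⇒ 15;  out=∅∪out(15)=∅
  fail(10) 'ccd': from fail(9)=8 chase 'd': 8→0 ⇒ 0;  out=∅∪out(0)=∅
  fail(16) 'ade': from fail(15)=0 chase 'e': 0 ⇒ 1;  out={3}∪out(1)={3}
  fail(4) 'eadc': from fail(3)=15 chase 'c': 15→0 ⇒ 8;  out=∅∪out(8)=∅
  fail(6) 'eadd': from fail(3)=15 chase 'd': 15→0 ⇒ 0;  out=∅∪out(0)=∅
  fail(11) 'ccde': from fail(10)=0 chase 'e': 0 ⇒ 1;  out=∅∪out(1)=∅
  fail(5) 'eadcd': from fail(4)=8 chase 'd': 8→0 ⇒ 0;  out={0}∪out(0)={0}
  fail(7) 'eaddd': from fail(6)=0 chase 'd': 0 ⇒ 0;  out={1}∪out(0)={1}
  fail(12) 'ccdeb': from fail(11)=1 chase 'b': 1→0 ⇒ 17;  out=∅∪out(17)=∅
  fail(13) 'ccdebe': from fail(12)=17 chase 'e': 17 ⇒ 18;  out={2}∪out(18)={2,4}

Scan:
pos 0 'e': at 1
pos 1 'a': at 2
pos 2 'd': at 3
pos 3 'e': at 16 (via fail)  emit P3@[1:3]
pos 4 'a': at 2 (via fail)
pos 5 'd': at 3
pos 6 'e': at 16 (via fail)  emit P3@[4:6]
pos 7 'd': at 0 (via fail)
pos 8 'a': at 14
pos 9 'd': at 15
pos 10 'e': at 16  emit P3@[8:10]
pos 11 'c': at 8 (via fail)
pos 12 'a': at 14 (via fail)
pos 13 'a': at 14 (via fail)
pos 14 'd': at 15
pos 15 'e': at 16  emit P3@[13:15]
pos 16 'b': at 17 (via fail)
pos 17 'e': at 18  emit P4@[16:17]
pos 18 'c': at 8 (via fail)
pos 19 'c': at 9
pos 20 'd': at 10
pos 21 'e': at 11
pos 22 'b': at 12
pos 23 'e': at 13  emit P2@[18:23],P4@[22:23]
pos 24 'e': at 1 (via fail)
pos 25 'e': at 1 (via fail)
pos 26 'a': at 2
pos 27 'd': at 3
pos 28 'd': at 6
pos 29 'd': at 7  emit P1@[25:29]
pos 30 'a': at 14 (via fail)
pos 31 'd': at 15
pos 32 'd': at 0 (via fail)
pos 33 'a': at 14
pos 34 'e': at 1 (via fail)
pos 35 'a': at 2
pos 36 'd': at 3
pos 37 'd': at 6
pos 38 'd': at 7  emit P1@[34:38]
pos 39 'a': at 14 (via fail)
pos 40 'e': at 1 (via fail)
pos 41 'a': at 2
pos 42 'd': at 3
pos 43 'c': at 4
pos 44 'd': at 5  emit P0@[40:44]
pos 45 'b': at 17 (via fail)
pos 46 'c': at 8 (via fail)
pos 47 'c': at 9
pos 48 'd': at 10
pos 49 'e': at 11
pos 50 'b': at 12
pos 51 'e': at 13  emit P2@[46:51],P4@[50:51]
pos 52 'b': at 17 (via fail)
pos 53 'a': at 14 (via fail)
pos 54 'd': at 15
pos 55 'e': at 16  emit P3@[53:55]
pos 56 'd': at 0 (via fail)
pos 57 'e': at 1
pos 58 'e': at 1 (via fail)
pos 59 'a': at 2
pos 60 'd': at 3
pos 61 'c': at 4
pos 62 'd': at 5  emit P0@[58:62]
pos 63 'c': at 8 (via fail)
pos 64 'c': at 9
pos 65 'c': at 9 (via fail)
pos 66 'd': at 10
pos 67 'e': at 11
pos 68 'b': at 12
pos 69 'e': at 13  emit P2@[64:69],P4@[68:69]
pos 70 'a': at 2 (via fail)
pos 71 'e': at 1 (via fail)
pos 72 'a': at 2

Matches: [[3,3],[6,3],[10,3],[15,3],[17,4],[23,2],[23,4],[29,1],[38,1],[44,0],[51,2],[51,4],[55,3],[62,0],[69,2],[69,4]]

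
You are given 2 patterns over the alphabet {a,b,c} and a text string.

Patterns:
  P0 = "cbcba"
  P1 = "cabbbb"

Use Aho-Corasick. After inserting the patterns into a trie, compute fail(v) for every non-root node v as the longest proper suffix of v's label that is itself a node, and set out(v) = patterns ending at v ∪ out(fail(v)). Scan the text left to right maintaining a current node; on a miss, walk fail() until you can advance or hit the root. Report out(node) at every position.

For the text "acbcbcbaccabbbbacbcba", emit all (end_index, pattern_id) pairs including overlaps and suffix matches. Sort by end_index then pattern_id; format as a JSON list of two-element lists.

Build automaton:
Trie nodes:
  0='ε' goto c→1
  1='c' goto a→6 b→2
  2='cb' goto c→3
  3='cbc' goto b→4
  4='cbcb' goto a→5
  5='cbcba' goto ·  [P0 ends]
  6='ca' goto b→7
  7='cab' goto b→8
  8='cabb' goto b→9
  9='cabbb' goto b→10
  10='cabbbb' goto ·  [P1 ends]

BFS fail/out derivation:
  fail(1) 'c': from fail(0)=0 chase 'c': 0 ⇒ 0;  out=∅∪out(0)=∅
  fail(2) 'cb': from fail(1)=0 chase 'b': 0 ⇒ 0;  out=∅∪out(0)=∅
  fail(6) 'ca': from fail(1)=0 chase 'a': 0 ⇒ 0;  out=∅∪out(0)=∅
  fail(3) 'cbc': from fail(2)=0 chase 'c': 0 ⇒ 1;  out=∅∪out(1)=∅
  fail(7) 'cab': from fail(6)=0 chase 'b': 0 ⇒ 0;  out=∅∪out(0)=∅
  fail(4) 'cbcb': from fail(3)=1 chase 'b': 1 ⇒ 2;  out=∅∪out(2)=∅
  fail(8) 'cabb': from fail(7)=0 chase 'b': 0 ⇒ 0;  out=∅∪out(0)=∅
  fail(5) 'cbcba': from fail(4)=2 chase 'a': 2→0 ⇒ 0;  out={0}∪out(0)={0}
  fail(9) 'cabbb': from fail(8)=0 chase 'b': 0 ⇒ 0;  out=∅∪out(0)=∅
  fail(10) 'cabbbb': from fail(9)=0 chase 'b': 0 ⇒ 0;  out={1}∪out(0)={1}

Run:
[0] read 'a'  n0⇒n0
[1] read 'c'  n0⇒n1
[2] read 'b'  n1⇒n2
[3] read 'c'  n2⇒n3
[4] read 'b'  n3⇒n4
[5] read 'c'  n4⇒n3 (fail-walked)
[6] read 'b'  n3⇒n4
[7] read 'a'  n4⇒n5  → match P0@[3:7]
[8] read 'c'  n5⇒n1 (fail-walked)
[9] read 'c'  n1⇒n1 (fail-walked)
[10] read 'a'  n1⇒n6
[11] read 'b'  n6⇒n7
[12] read 'b'  n7⇒n8
[13] read 'b'  n8⇒n9
[14] read 'b'  n9⇒n10  → match P1@[9:14]
[15] read 'a'  n10⇒n0 (fail-walked)
[16] read 'c'  n0⇒n1
[17] read 'b'  n1⇒n2
[18] read 'c'  n2⇒n3
[19] read 'b'  n3⇒n4
[20] read 'a'  n4⇒n5  → match P0@[16:20]

All matches (sorted): [[7,0],[14,1],[20,0]]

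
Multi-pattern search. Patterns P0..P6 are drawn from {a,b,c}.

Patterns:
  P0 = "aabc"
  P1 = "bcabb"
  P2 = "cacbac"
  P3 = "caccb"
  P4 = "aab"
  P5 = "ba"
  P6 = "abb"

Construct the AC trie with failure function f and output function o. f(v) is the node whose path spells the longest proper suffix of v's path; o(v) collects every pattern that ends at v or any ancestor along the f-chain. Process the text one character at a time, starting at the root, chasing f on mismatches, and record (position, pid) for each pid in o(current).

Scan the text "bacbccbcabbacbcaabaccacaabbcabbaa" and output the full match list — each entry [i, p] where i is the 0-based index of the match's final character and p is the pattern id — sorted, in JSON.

Construct AC machine:
Trie nodes:
  0='ε' goto a→1 b→5 c→10
  1='a' goto a→2 b→19
  2='aa' goto b→3
  3='aab' goto c→4  ←P4
  4='aabc' goto ·  ←P0
  5='b' goto a→18 c→6
  6='bc' goto a→7
  7='bca' goto b→8
  8='bcab' goto b→9
  9='bcabb' goto ·  ←P1
  10='c' goto a→11
  11='ca' goto c→12
  12='cac' goto b→13 c→16
  13='cacb' goto a→14
  14='cacba' goto c→15
  15='cacbac' goto ·  ←P2
  16='cacc' goto b→17
  17='caccb' goto ·  ←P3
  18='ba' goto ·  ←P5
  19='ab' goto b→20
  20='abb' goto ·  ←P6

Failure links (BFS by depth):
  fail(1) 'a': from fail(0)=0 chase 'a': 0 ⇒ 0;  out=∅∪out(0)=∅
  fail(5) 'b': from fail(0)=0 chase 'b': 0 ⇒ 0;  out=∅∪out(0)=∅
  fail(10) 'c': from fail(0)=0 chase 'c': 0 ⇒ 0;  out=∅∪out(0)=∅
  fail(2) 'aa': from fail(1)=0 chase 'a': 0 ⇒ 1;  out=∅∪out(1)=∅
  fail(6) 'bc': from fail(5)=0 chase 'c': 0 ⇒ 10;  out=∅∪out(10)=∅
  fail(11) 'ca': from fail(10)=0 chase 'a': 0 ⇒ 1;  out=∅∪out(1)=∅
  fail(18) 'ba': from fail(5)=0 chase 'a': 0 ⇒ 1;  out={5}∪out(1)={5}
  fail(19) 'ab': from fail(1)=0 chase 'b': 0 ⇒ 5;  out=∅∪out(5)=∅
  fail(3) 'aab': from fail(2)=1 chase 'b': 1 ⇒ 19;  out={4}∪out(19)={4}
  fail(7) 'bca': from fail(6)=10 chase 'a': 10 ⇒ 11;  out=∅∪out(11)=∅
  fail(12) 'cac': from fail(11)=1 chase 'c': 1→0 ⇒ 10;  out=∅∪out(10)=∅
  fail(20) 'abb': from fail(19)=5 chase 'b': 5→0 ⇒ 5;  out={6}∪out(5)={6}
  fail(4) 'aabc': from fail(3)=19 chase 'c': 19→5 ⇒ 6;  out={0}∪out(6)={0}
  fail(8) 'bcab': from fail(7)=11 chase 'b': 11→1 ⇒ 19;  out=∅∪out(19)=∅
  fail(13) 'cacb': from fail(12)=10 chase 'b': 10→0 ⇒ 5;  out=∅∪out(5)=∅
  fail(16) 'cacc': from fail(12)=10 chase 'c': 10→0 ⇒ 10;  out=∅∪out(10)=∅
  fail(9) 'bcabb': from fail(8)=19 chase 'b': 19 ⇒ 20;  out={1}∪out(20)={1,6}
  fail(14) 'cacba': from fail(13)=5 chase 'a': 5 ⇒ 18;  out=∅∪out(18)={5}
  fail(17) 'caccb': from fail(16)=10 chase 'b': 10→0 ⇒ 5;  out={3}∪out(5)={3}
  fail(15) 'cacbac': from fail(14)=18 chase 'c': 18→1→0 ⇒ 10;  out={2}∪out(10)={2}

Text stream:
[0] read 'b'  n0⇒n5
[1] read 'a'  n5⇒n18  emit P5@[0:1]
[2] read 'c'  n18⇒n10 (via fail)
[3] read 'b'  n10⇒n5 (via fail)
[4] read 'c'  n5⇒n6
[5] read 'c'  n6⇒n10 (via fail)
[6] read 'b'  n10⇒n5 (via fail)
[7] read 'c'  n5⇒n6
[8] read 'a'  n6⇒n7
[9] read 'b'  n7⇒n8
[10] read 'b'  n8⇒n9  emit P1@[6:10],P6@[8:10]
[11] read 'a'  n9⇒n18 (via fail)  emit P5@[10:11]
[12] read 'c'  n18⇒n10 (via fail)
[13] read 'b'  n10⇒n5 (via fail)
[14] read 'c'  n5⇒n6
[15] read 'a'  n6⇒n7
[16] read 'a'  n7⇒n2 (via fail)
[17] read 'b'  n2⇒n3  emit P4@[15:17]
[18] read 'a'  n3⇒n18 (via fail)  emit P5@[17:18]
[19] read 'c'  n18⇒n10 (via fail)
[20] read 'c'  n10⇒n10 (via fail)
[21] read 'a'  n10⇒n11
[22] read 'c'  n11⇒n12
[23] read 'a'  n12⇒n11 (via fail)
[24] read 'a'  n11⇒n2 (via fail)
[25] read 'b'  n2⇒n3  emit P4@[23:25]
[26] read 'b'  n3⇒n20 (via fail)  emit P6@[24:26]
[27] read 'c'  n20⇒n6 (via fail)
[28] read 'a'  n6⇒n7
[29] read 'b'  n7⇒n8
[30] read 'b'  n8⇒n9  emit P1@[26:30],P6@[28:30]
[31] read 'a'  n9⇒n18 (via fail)  emit P5@[30:31]
[32] read 'a'  n18⇒n2 (via fail)

All matches (sorted): [[1,5],[10,1],[10,6],[11,5],[17,4],[18,5],[25,4],[26,6],[30,1],[30,6],[31,5]]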